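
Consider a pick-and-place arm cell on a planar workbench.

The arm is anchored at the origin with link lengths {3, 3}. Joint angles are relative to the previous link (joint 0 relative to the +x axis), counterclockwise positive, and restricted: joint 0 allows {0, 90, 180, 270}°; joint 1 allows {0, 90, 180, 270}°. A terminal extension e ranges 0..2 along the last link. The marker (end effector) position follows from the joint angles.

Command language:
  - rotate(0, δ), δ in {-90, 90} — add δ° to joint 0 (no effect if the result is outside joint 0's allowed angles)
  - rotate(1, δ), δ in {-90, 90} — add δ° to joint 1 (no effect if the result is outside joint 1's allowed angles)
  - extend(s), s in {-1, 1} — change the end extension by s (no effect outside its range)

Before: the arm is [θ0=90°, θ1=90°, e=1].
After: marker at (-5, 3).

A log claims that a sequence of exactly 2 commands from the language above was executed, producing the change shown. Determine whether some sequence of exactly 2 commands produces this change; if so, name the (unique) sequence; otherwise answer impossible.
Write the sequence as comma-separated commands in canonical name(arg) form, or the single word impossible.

extend(1), extend(1)

from: [θ0=90°, θ1=90°, e=1]
step 1 (extend(1)): [θ0=90°, θ1=90°, e=2]
step 2 (extend(1)): [θ0=90°, θ1=90°, e=2]
uniquely the one of 36 2-step routes that fits.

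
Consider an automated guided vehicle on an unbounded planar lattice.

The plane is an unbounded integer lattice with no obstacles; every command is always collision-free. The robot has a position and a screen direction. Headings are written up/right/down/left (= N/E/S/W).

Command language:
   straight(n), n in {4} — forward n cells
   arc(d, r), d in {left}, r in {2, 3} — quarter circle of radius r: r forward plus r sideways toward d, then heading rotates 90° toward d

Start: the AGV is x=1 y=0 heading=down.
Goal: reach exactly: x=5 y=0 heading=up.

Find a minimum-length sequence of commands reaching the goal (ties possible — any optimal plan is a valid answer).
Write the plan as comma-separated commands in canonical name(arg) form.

t0: x=1 y=0 heading=down
t=1 arc(left, 2) ⇒ x=3 y=-2 heading=right
t=2 arc(left, 2) ⇒ x=5 y=0 heading=up
shorter routes all fall short; 2 is best.

arc(left, 2), arc(left, 2)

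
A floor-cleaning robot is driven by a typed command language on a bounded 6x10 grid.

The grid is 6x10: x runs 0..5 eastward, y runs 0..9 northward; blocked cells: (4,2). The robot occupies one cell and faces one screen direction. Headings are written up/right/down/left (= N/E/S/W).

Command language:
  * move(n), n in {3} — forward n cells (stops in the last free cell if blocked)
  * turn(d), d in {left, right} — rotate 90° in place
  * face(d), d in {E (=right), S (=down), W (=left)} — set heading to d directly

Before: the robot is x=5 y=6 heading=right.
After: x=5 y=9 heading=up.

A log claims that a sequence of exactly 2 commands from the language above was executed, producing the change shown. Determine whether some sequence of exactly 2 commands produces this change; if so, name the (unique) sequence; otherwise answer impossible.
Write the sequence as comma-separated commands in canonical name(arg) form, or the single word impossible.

key: cell and facing (now N) both changed — the 2 commands mix motion and turning
begin: x=5 y=6 heading=right
step 1 (turn(left)): x=5 y=6 heading=up
step 2 (move(3)): x=5 y=9 heading=up
all 36 alternatives checked — unique.

turn(left), move(3)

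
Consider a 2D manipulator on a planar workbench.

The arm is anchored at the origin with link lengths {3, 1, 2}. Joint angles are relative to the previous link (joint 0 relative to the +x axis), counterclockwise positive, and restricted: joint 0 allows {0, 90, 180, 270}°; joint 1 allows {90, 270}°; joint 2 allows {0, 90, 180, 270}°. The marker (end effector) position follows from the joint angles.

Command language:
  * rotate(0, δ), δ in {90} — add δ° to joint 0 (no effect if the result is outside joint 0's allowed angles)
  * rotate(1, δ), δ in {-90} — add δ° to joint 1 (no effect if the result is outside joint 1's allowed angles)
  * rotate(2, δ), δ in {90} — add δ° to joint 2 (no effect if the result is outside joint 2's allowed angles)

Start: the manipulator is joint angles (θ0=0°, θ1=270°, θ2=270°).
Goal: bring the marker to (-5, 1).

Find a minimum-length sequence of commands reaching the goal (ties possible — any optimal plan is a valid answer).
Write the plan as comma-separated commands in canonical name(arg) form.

initial: joint angles (θ0=0°, θ1=270°, θ2=270°)
[1] after rotate(0, 90): joint angles (θ0=90°, θ1=270°, θ2=270°)
[2] after rotate(0, 90): joint angles (θ0=180°, θ1=270°, θ2=270°)
[3] after rotate(2, 90): joint angles (θ0=180°, θ1=270°, θ2=0°)
[4] after rotate(2, 90): joint angles (θ0=180°, θ1=270°, θ2=90°)
minimal: 4 command(s), checked below 4.

rotate(0, 90), rotate(0, 90), rotate(2, 90), rotate(2, 90)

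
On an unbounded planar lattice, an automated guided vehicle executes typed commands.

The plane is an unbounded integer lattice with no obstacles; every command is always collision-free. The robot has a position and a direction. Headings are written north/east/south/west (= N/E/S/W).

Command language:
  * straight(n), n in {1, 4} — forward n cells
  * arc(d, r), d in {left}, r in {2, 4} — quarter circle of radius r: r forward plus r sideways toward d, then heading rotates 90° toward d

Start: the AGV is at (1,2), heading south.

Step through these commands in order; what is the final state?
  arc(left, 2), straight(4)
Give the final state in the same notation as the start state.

t0: at (1,2), heading south
1. arc(left, 2) → at (3,0), heading east
2. straight(4) → at (7,0), heading east

at (7,0), heading east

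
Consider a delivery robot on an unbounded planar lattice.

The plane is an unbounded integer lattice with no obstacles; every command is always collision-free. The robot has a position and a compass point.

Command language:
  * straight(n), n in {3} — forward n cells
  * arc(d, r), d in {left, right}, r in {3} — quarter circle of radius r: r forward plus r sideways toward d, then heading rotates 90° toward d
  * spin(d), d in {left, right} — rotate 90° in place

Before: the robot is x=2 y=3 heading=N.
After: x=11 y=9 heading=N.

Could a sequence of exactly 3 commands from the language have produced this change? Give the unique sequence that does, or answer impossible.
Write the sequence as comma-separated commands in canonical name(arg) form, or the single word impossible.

arc(right, 3), straight(3), arc(left, 3)

key: heading stays N — rotations cancel among the 3 commands
initial: x=2 y=3 heading=N
step 1 (arc(right, 3)): x=5 y=6 heading=E
step 2 (straight(3)): x=8 y=6 heading=E
step 3 (arc(left, 3)): x=11 y=9 heading=N
no rival 3-sequence matches.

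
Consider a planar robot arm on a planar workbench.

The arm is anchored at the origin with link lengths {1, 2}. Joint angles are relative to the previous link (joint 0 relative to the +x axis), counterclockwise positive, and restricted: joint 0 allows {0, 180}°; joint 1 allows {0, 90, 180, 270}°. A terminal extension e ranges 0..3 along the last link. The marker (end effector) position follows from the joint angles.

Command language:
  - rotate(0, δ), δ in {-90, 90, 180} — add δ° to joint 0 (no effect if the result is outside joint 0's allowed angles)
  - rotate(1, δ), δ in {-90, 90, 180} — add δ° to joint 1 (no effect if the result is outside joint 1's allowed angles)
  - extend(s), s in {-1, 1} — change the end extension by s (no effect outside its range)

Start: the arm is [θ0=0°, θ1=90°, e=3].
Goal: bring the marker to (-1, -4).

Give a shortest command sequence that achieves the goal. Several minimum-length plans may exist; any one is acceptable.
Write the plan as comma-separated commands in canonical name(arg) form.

initial: [θ0=0°, θ1=90°, e=3]
1. extend(-1) → [θ0=0°, θ1=90°, e=2]
2. rotate(0, 180) → [θ0=180°, θ1=90°, e=2]
no 1-step plan works, so 2 is optimal.

extend(-1), rotate(0, 180)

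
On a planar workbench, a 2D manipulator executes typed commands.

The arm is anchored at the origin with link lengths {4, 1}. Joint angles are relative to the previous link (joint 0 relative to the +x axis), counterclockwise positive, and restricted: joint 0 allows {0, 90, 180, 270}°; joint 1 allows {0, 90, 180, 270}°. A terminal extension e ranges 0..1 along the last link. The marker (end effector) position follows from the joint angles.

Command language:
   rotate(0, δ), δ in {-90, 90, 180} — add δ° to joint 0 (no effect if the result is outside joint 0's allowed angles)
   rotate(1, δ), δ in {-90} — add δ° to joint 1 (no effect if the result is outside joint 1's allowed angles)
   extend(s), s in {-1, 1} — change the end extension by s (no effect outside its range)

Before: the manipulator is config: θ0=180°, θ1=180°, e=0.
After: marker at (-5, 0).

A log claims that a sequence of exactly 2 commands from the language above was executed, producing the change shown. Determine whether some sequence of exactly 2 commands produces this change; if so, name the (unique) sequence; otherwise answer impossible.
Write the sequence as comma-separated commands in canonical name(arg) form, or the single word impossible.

t0: config: θ0=180°, θ1=180°, e=0
1. rotate(1, -90) → config: θ0=180°, θ1=90°, e=0
2. rotate(1, -90) → config: θ0=180°, θ1=0°, e=0
no rival 2-sequence matches.

rotate(1, -90), rotate(1, -90)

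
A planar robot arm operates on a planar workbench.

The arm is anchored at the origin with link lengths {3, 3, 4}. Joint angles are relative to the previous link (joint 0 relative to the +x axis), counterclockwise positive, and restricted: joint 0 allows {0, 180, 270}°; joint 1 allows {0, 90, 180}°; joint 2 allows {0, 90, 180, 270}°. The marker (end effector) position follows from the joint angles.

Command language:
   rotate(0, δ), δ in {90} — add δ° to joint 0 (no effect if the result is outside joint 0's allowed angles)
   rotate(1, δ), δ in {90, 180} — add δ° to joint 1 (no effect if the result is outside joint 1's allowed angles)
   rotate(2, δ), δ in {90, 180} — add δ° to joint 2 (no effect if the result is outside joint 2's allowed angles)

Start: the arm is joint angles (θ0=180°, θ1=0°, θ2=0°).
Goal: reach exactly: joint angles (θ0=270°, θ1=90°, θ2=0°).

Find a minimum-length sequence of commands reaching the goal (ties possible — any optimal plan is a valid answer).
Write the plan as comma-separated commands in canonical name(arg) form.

rotate(0, 90), rotate(1, 90)

t0: joint angles (θ0=180°, θ1=0°, θ2=0°)
t=1 rotate(0, 90) ⇒ joint angles (θ0=270°, θ1=0°, θ2=0°)
t=2 rotate(1, 90) ⇒ joint angles (θ0=270°, θ1=90°, θ2=0°)
no 1-step plan works, so 2 is optimal.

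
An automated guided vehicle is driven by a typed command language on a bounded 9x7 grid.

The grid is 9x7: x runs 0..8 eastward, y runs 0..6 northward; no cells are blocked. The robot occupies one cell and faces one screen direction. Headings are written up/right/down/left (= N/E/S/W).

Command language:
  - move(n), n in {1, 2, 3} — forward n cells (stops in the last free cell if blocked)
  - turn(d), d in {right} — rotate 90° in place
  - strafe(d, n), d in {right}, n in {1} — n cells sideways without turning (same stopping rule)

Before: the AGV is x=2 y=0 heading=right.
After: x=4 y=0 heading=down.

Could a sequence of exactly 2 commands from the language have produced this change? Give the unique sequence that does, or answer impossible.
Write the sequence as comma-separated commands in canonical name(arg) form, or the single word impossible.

move(2), turn(right)

key: cell and facing (now S) both changed — the 2 commands mix motion and turning
start: x=2 y=0 heading=right
1. move(2) → x=4 y=0 heading=right
2. turn(right) → x=4 y=0 heading=down
no other 2-command option fits: unique.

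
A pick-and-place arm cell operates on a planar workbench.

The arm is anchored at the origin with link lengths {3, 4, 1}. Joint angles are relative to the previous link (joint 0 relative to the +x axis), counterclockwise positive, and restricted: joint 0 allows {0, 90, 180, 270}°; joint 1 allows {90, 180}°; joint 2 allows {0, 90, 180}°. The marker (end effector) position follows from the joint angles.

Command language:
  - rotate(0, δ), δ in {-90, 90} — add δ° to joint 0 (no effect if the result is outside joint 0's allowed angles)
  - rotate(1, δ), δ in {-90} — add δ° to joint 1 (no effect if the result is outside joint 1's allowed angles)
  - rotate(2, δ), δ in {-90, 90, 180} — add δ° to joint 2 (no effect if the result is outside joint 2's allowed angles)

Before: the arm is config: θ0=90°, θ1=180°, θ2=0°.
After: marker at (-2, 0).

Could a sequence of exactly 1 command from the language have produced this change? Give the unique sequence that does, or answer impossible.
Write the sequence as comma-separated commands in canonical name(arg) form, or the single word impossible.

rotate(0, -90)

from: config: θ0=90°, θ1=180°, θ2=0°
[1] after rotate(0, -90): config: θ0=0°, θ1=180°, θ2=0°
all 6 alternatives checked — unique.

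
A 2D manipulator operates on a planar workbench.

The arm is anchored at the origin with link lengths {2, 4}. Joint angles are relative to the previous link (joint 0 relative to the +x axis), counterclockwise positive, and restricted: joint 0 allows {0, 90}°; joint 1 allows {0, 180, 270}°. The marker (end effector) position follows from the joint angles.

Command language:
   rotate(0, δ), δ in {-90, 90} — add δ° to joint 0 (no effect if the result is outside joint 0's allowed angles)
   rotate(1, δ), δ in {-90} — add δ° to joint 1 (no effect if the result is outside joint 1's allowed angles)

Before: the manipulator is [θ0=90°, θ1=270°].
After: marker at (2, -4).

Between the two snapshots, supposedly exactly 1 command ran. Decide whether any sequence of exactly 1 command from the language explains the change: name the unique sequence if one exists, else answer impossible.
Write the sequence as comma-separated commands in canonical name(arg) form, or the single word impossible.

initial: [θ0=90°, θ1=270°]
t=1 rotate(0, -90) ⇒ [θ0=0°, θ1=270°]
uniquely the one of 3 1-step routes that fits.

rotate(0, -90)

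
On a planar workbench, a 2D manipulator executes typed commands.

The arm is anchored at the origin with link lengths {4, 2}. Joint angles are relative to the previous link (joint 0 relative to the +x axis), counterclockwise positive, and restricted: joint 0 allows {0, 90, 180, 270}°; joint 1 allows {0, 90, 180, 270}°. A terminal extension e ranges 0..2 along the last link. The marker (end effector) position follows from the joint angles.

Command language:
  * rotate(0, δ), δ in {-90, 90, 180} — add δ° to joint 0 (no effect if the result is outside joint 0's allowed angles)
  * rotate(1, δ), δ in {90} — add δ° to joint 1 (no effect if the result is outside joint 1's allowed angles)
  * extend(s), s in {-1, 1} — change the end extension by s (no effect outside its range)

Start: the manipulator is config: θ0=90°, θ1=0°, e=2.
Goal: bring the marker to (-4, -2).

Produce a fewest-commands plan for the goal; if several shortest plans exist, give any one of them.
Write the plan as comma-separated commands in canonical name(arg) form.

start: config: θ0=90°, θ1=0°, e=2
[1] after extend(-1): config: θ0=90°, θ1=0°, e=1
[2] after extend(-1): config: θ0=90°, θ1=0°, e=0
[3] after rotate(0, 90): config: θ0=180°, θ1=0°, e=0
[4] after rotate(1, 90): config: θ0=180°, θ1=90°, e=0
no 3-step plan works, so 4 is optimal.

extend(-1), extend(-1), rotate(0, 90), rotate(1, 90)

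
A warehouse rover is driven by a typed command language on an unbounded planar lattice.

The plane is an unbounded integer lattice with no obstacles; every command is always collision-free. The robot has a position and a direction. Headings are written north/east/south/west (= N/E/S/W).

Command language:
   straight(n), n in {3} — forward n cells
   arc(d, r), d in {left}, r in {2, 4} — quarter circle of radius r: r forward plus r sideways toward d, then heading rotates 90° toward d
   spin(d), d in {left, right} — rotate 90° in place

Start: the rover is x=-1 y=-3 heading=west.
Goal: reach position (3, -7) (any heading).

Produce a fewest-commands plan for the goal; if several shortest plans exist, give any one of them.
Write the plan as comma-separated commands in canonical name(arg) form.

initial: x=-1 y=-3 heading=west
1. spin(left) → x=-1 y=-3 heading=south
2. arc(left, 4) → x=3 y=-7 heading=east
minimal: 2 command(s), checked below 2.

spin(left), arc(left, 4)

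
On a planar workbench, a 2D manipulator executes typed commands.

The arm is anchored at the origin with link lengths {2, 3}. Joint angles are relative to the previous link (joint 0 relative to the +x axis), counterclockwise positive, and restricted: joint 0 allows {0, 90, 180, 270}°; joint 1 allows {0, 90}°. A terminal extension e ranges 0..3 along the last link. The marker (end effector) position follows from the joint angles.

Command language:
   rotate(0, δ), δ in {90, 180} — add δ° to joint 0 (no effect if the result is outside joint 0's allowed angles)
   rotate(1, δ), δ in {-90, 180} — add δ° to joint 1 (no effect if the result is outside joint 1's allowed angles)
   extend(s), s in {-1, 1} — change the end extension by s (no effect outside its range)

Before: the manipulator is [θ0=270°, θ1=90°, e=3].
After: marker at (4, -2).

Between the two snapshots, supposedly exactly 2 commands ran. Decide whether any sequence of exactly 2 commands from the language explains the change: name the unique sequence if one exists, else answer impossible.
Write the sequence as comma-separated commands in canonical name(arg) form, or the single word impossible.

extend(-1), extend(-1)

begin: [θ0=270°, θ1=90°, e=3]
step 1 (extend(-1)): [θ0=270°, θ1=90°, e=2]
step 2 (extend(-1)): [θ0=270°, θ1=90°, e=1]
no rival 2-sequence matches.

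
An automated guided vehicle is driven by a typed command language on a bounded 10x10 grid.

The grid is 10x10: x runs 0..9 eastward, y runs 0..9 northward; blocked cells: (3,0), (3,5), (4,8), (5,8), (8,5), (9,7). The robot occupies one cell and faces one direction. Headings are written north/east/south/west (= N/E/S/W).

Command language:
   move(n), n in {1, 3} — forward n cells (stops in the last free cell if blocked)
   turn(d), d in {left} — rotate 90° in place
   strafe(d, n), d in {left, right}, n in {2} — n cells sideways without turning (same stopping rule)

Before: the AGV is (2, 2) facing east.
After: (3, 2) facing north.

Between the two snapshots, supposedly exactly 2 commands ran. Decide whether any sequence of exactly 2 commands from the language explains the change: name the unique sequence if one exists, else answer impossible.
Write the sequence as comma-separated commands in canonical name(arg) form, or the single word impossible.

move(1), turn(left)

key: cell and facing (now N) both changed — the 2 commands mix motion and turning
initial: (2, 2) facing east
1. move(1) → (3, 2) facing east
2. turn(left) → (3, 2) facing north
no other 2-command option fits: unique.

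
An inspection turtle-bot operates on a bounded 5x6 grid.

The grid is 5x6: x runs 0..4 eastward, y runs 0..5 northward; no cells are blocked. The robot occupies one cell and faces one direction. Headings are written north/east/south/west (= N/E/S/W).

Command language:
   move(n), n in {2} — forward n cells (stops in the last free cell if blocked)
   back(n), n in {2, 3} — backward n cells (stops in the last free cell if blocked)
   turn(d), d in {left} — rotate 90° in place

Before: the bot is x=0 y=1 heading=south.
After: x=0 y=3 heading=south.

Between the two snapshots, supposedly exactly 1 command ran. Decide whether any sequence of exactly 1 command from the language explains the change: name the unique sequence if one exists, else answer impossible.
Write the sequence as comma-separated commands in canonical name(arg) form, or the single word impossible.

key: heading stays S — the single command does not turn
start: x=0 y=1 heading=south
step 1 (back(2)): x=0 y=3 heading=south
all 4 alternatives checked — unique.

back(2)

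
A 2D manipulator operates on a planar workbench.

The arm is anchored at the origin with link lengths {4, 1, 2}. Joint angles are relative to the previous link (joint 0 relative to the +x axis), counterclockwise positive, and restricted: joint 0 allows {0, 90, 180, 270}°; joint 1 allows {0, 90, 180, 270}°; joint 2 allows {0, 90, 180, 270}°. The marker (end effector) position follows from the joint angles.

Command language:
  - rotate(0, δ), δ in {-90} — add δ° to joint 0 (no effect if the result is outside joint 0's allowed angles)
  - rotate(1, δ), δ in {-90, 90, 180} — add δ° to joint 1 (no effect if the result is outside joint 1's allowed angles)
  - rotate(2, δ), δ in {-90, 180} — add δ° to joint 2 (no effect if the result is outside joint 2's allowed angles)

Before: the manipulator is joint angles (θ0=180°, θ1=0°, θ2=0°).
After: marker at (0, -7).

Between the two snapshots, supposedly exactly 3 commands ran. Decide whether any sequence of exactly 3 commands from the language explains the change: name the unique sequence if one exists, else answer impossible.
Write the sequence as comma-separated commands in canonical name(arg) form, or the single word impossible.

rotate(0, -90), rotate(0, -90), rotate(0, -90)

begin: joint angles (θ0=180°, θ1=0°, θ2=0°)
1. rotate(0, -90) → joint angles (θ0=90°, θ1=0°, θ2=0°)
2. rotate(0, -90) → joint angles (θ0=0°, θ1=0°, θ2=0°)
3. rotate(0, -90) → joint angles (θ0=270°, θ1=0°, θ2=0°)
no rival 3-sequence matches.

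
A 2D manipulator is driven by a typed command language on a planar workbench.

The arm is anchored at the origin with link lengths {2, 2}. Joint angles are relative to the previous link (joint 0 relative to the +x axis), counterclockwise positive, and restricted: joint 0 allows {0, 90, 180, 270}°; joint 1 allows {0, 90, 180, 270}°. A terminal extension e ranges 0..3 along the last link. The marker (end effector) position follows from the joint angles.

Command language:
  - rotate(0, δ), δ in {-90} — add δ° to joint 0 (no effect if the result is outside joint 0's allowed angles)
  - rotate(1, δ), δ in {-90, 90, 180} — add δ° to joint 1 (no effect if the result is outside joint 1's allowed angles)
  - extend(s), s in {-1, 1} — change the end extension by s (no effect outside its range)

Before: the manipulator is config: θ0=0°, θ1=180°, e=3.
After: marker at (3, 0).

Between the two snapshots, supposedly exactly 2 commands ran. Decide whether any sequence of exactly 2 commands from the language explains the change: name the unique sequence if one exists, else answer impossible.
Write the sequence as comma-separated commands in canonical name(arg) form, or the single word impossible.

rotate(0, -90), rotate(0, -90)

begin: config: θ0=0°, θ1=180°, e=3
step 1 (rotate(0, -90)): config: θ0=270°, θ1=180°, e=3
step 2 (rotate(0, -90)): config: θ0=180°, θ1=180°, e=3
no rival 2-sequence matches.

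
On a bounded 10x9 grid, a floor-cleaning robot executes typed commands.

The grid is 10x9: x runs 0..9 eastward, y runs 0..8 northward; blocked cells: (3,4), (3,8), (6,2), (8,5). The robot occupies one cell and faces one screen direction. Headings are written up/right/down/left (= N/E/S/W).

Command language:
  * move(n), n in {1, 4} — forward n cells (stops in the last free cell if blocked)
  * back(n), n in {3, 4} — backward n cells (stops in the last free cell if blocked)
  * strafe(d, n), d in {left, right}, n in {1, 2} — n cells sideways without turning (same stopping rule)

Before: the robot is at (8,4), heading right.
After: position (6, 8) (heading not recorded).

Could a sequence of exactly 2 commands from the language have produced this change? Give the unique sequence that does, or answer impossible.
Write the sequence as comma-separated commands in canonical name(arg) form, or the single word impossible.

impossible

all 64 sequences checked — none match.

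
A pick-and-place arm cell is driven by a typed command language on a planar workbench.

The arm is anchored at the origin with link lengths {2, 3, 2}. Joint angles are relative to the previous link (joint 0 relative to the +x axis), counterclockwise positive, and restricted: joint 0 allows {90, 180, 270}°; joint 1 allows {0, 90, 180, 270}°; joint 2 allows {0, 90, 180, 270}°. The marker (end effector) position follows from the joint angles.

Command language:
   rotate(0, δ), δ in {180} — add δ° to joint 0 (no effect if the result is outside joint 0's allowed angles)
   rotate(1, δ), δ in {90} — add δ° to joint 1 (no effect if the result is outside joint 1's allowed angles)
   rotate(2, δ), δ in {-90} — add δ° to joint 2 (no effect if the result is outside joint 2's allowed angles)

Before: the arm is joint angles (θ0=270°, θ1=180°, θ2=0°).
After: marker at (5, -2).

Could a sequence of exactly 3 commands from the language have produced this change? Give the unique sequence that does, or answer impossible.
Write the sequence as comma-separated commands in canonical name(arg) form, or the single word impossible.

rotate(1, 90), rotate(1, 90), rotate(1, 90)

initial: joint angles (θ0=270°, θ1=180°, θ2=0°)
step 1 (rotate(1, 90)): joint angles (θ0=270°, θ1=270°, θ2=0°)
step 2 (rotate(1, 90)): joint angles (θ0=270°, θ1=0°, θ2=0°)
step 3 (rotate(1, 90)): joint angles (θ0=270°, θ1=90°, θ2=0°)
uniquely the one of 27 3-step routes that fits.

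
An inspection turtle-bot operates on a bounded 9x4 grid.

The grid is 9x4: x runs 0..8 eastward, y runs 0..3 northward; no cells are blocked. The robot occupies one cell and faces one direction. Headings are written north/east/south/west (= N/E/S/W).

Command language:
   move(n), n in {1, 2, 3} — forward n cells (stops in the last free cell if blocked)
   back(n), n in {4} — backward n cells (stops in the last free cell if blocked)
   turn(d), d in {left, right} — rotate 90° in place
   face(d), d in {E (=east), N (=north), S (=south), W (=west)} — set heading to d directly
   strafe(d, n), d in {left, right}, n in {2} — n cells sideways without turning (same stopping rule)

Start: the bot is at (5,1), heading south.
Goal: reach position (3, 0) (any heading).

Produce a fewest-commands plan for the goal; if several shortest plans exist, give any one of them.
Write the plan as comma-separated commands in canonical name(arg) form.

move(2), strafe(right, 2)

initial: at (5,1), heading south
[1] after move(2): at (5,0), heading south
[2] after strafe(right, 2): at (3,0), heading south
no 1-step plan works, so 2 is optimal.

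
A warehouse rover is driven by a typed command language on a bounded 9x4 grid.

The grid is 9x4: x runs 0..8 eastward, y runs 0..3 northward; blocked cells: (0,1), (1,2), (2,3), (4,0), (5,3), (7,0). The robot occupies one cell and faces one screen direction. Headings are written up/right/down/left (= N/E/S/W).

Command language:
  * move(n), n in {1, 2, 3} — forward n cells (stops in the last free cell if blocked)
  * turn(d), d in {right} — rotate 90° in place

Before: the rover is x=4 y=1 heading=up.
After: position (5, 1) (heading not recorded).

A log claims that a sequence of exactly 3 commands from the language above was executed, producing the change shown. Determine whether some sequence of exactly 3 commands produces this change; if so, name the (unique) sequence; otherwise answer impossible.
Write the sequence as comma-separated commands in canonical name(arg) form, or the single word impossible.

turn(right), move(1), turn(right)

begin: x=4 y=1 heading=up
step 1 (turn(right)): x=4 y=1 heading=right
step 2 (move(1)): x=5 y=1 heading=right
step 3 (turn(right)): x=5 y=1 heading=down
uniquely the one of 64 3-step routes that fits.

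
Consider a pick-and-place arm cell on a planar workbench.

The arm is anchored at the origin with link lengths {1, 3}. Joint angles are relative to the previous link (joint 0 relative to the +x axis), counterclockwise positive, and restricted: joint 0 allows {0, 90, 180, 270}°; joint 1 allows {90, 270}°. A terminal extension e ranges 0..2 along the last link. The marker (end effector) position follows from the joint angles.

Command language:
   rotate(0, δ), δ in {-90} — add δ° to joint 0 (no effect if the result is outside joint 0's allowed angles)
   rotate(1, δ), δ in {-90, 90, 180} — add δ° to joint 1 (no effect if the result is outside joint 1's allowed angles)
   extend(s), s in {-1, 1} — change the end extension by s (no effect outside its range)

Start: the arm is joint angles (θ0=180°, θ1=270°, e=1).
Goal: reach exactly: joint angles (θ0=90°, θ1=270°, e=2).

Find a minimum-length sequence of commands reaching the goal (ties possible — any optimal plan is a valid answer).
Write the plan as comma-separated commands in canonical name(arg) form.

initial: joint angles (θ0=180°, θ1=270°, e=1)
t=1 extend(1) ⇒ joint angles (θ0=180°, θ1=270°, e=2)
t=2 rotate(0, -90) ⇒ joint angles (θ0=90°, θ1=270°, e=2)
minimal: 2 command(s), checked below 2.

extend(1), rotate(0, -90)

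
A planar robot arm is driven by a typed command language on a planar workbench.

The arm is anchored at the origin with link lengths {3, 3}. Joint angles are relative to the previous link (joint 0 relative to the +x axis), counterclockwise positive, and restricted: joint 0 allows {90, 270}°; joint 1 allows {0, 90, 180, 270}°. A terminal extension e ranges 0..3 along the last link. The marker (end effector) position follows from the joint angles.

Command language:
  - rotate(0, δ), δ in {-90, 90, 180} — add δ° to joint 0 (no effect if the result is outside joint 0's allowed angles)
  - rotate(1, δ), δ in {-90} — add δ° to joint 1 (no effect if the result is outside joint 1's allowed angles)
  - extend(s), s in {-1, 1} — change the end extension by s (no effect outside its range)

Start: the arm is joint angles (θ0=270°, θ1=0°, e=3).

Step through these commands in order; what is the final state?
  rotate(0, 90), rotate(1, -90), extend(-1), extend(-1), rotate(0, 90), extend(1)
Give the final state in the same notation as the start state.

joint angles (θ0=270°, θ1=270°, e=2)

t0: joint angles (θ0=270°, θ1=0°, e=3)
1. rotate(0, 90) → joint angles (θ0=270°, θ1=0°, e=3)
2. rotate(1, -90) → joint angles (θ0=270°, θ1=270°, e=3)
3. extend(-1) → joint angles (θ0=270°, θ1=270°, e=2)
4. extend(-1) → joint angles (θ0=270°, θ1=270°, e=1)
5. rotate(0, 90) → joint angles (θ0=270°, θ1=270°, e=1)
6. extend(1) → joint angles (θ0=270°, θ1=270°, e=2)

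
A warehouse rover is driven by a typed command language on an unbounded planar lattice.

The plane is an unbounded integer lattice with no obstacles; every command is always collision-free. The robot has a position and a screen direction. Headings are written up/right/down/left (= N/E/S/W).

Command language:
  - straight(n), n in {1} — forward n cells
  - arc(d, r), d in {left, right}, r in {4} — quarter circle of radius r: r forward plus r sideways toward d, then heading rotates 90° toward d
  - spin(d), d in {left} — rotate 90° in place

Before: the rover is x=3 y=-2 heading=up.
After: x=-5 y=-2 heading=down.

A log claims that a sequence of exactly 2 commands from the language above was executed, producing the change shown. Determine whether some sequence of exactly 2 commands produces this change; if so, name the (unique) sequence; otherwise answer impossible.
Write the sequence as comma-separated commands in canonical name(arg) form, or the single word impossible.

key: position moved to (-5,-2) AND the heading swung to S — translation plus rotation needed
t0: x=3 y=-2 heading=up
[1] after arc(left, 4): x=-1 y=2 heading=left
[2] after arc(left, 4): x=-5 y=-2 heading=down
no other 2-command option fits: unique.

arc(left, 4), arc(left, 4)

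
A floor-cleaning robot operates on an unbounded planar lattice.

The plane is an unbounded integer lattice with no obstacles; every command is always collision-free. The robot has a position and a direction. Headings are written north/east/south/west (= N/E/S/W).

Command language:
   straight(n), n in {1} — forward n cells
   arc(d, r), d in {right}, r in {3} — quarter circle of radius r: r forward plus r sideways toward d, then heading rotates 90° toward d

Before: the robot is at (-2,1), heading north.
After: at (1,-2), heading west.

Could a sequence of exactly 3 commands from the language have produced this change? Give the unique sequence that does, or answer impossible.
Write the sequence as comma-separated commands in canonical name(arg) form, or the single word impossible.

arc(right, 3), arc(right, 3), arc(right, 3)

key: cell and facing (now W) both changed — the 3 commands mix motion and turning
start: at (-2,1), heading north
step 1 (arc(right, 3)): at (1,4), heading east
step 2 (arc(right, 3)): at (4,1), heading south
step 3 (arc(right, 3)): at (1,-2), heading west
all 8 alternatives checked — unique.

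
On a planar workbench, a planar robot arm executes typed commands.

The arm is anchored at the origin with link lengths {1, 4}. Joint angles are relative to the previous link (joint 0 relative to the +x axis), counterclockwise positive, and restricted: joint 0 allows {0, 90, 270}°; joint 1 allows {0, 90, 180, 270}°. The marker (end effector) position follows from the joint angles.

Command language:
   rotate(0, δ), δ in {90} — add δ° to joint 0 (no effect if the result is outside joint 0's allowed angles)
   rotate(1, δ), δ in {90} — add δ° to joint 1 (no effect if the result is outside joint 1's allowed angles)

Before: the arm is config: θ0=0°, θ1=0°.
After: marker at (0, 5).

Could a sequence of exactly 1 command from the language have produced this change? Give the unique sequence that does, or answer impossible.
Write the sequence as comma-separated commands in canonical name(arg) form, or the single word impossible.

rotate(0, 90)

initial: config: θ0=0°, θ1=0°
t=1 rotate(0, 90) ⇒ config: θ0=90°, θ1=0°
uniquely the one of 2 1-step routes that fits.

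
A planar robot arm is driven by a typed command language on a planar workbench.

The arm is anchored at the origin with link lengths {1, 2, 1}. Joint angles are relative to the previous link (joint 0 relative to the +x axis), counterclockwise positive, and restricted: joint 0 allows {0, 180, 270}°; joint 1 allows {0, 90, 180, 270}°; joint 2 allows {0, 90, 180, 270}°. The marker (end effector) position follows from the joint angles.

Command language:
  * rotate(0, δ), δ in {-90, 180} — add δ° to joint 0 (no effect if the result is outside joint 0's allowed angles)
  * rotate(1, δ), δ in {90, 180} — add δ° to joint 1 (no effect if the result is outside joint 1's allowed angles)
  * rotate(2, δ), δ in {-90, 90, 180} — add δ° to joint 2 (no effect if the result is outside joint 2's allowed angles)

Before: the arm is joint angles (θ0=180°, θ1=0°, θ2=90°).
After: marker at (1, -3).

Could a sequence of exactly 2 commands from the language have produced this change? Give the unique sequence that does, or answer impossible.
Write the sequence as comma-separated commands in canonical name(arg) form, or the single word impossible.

rotate(0, 180), rotate(0, -90)

key: order matters: swapping rotate(0, 180) and rotate(0, -90) lands elsewhere
initial: joint angles (θ0=180°, θ1=0°, θ2=90°)
step 1 (rotate(0, 180)): joint angles (θ0=0°, θ1=0°, θ2=90°)
step 2 (rotate(0, -90)): joint angles (θ0=270°, θ1=0°, θ2=90°)
no other 2-command option fits: unique.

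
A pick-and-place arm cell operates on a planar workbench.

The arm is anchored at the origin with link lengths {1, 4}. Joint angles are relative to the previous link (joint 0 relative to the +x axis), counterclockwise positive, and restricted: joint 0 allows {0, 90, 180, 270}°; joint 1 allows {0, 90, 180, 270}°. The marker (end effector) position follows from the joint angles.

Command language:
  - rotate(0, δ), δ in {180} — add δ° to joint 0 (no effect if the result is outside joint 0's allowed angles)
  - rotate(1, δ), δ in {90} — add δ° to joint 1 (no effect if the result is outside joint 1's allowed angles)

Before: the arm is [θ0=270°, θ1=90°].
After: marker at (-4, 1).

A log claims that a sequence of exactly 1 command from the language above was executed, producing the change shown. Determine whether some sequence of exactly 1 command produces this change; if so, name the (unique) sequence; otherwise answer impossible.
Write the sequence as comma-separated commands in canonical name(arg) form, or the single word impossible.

rotate(0, 180)

begin: [θ0=270°, θ1=90°]
t=1 rotate(0, 180) ⇒ [θ0=90°, θ1=90°]
no other 1-command option fits: unique.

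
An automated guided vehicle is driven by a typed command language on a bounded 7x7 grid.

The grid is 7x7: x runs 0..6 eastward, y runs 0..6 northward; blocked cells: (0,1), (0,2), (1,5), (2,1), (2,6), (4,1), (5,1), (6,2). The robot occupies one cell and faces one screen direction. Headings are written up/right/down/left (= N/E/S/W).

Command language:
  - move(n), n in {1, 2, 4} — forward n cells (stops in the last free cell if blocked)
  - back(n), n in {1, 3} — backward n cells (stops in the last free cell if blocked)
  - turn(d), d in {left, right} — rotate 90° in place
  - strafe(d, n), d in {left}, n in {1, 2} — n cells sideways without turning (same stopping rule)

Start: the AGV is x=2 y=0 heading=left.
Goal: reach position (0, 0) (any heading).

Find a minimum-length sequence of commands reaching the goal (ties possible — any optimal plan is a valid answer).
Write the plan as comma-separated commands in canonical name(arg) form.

move(4)

start: x=2 y=0 heading=left
t=1 move(4) ⇒ x=0 y=0 heading=left
nothing shorter than 1 reaches the goal.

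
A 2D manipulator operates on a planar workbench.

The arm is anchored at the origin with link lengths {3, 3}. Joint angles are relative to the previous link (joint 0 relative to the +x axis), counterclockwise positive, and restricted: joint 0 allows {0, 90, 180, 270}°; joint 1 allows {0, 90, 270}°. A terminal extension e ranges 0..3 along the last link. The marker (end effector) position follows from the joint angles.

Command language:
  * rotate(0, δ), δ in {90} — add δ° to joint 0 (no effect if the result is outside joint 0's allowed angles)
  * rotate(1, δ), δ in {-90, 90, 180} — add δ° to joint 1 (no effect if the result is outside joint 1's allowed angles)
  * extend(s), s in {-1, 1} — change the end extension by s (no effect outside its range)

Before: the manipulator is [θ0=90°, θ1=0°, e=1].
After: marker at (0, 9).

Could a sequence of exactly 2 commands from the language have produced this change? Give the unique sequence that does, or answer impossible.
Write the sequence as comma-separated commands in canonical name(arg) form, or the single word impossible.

extend(1), extend(1)

initial: [θ0=90°, θ1=0°, e=1]
t=1 extend(1) ⇒ [θ0=90°, θ1=0°, e=2]
t=2 extend(1) ⇒ [θ0=90°, θ1=0°, e=3]
no other 2-command option fits: unique.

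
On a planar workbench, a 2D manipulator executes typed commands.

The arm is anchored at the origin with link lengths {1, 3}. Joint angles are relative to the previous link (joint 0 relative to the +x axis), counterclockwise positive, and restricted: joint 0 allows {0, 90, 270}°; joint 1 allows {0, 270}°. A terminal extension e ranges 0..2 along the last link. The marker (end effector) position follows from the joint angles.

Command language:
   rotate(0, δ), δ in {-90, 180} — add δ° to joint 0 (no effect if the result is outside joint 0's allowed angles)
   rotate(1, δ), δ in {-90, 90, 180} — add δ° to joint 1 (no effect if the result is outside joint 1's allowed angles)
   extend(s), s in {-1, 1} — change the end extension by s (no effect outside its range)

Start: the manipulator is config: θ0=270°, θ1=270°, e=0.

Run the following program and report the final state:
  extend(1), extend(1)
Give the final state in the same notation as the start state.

config: θ0=270°, θ1=270°, e=2

t0: config: θ0=270°, θ1=270°, e=0
1. extend(1) → config: θ0=270°, θ1=270°, e=1
2. extend(1) → config: θ0=270°, θ1=270°, e=2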